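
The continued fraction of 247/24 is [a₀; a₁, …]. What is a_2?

2

247 = 10·24 + 7   →  a_0 = 10
24 = 3·7 + 3   →  a_1 = 3
7 = 2·3 + 1   →  a_2 = 2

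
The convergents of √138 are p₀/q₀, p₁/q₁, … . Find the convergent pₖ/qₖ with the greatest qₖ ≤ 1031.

4417/376

√138 = [11; 1, 2, 1, 22, …] (period length 4).
Convergents:
  p_0/q_0 = 11/1
  p_1/q_1 = 12/1
  p_2/q_2 = 35/3
  p_3/q_3 = 47/4
  p_4/q_4 = 1069/91
  p_5/q_5 = 1116/95
  p_6/q_6 = 3301/281
  p_7/q_7 = 4417/376
  p_8/q_8 = 100475/8553
q_7 = 376 ≤ 1031 < 8553 = q_8, so the answer is 4417/376.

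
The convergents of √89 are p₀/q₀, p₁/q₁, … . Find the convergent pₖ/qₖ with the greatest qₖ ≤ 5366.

√89 = [9; 2, 3, 3, 2, 18, …] (period length 5).
Convergents:
  p_0/q_0 = 9/1
  p_1/q_1 = 19/2
  p_2/q_2 = 66/7
  p_3/q_3 = 217/23
  p_4/q_4 = 500/53
  p_5/q_5 = 9217/977
  p_6/q_6 = 18934/2007
  p_7/q_7 = 66019/6998
q_6 = 2007 ≤ 5366 < 6998 = q_7, so the answer is 18934/2007.

18934/2007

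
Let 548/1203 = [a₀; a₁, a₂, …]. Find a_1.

2

548 = 0·1203 + 548   →  a_0 = 0
1203 = 2·548 + 107   →  a_1 = 2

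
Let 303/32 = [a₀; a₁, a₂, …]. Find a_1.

2

303 = 9·32 + 15   →  a_0 = 9
32 = 2·15 + 2   →  a_1 = 2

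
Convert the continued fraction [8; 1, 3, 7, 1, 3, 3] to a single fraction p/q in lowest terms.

3652/417

Fold from the inside: start with 3/1.
  3 + 1/3 = 10/3
  1 + 3/10 = 13/10
  7 + 10/13 = 101/13
  3 + 13/101 = 316/101
  1 + 101/316 = 417/316
  8 + 316/417 = 3652/417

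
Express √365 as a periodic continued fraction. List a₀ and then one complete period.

a₀ = ⌊√365⌋ = 19.
With m₀=0, d₀=1 and mₖ₊₁ = dₖaₖ − mₖ, dₖ₊₁ = (n − mₖ₊₁²)/dₖ, aₖ₊₁ = ⌊(a₀+mₖ₊₁)/dₖ₊₁⌋:
  k=1: m=19, d=4, a=9
  k=2: m=17, d=19, a=1
  k=3: m=2, d=19, a=1
  k=4: m=17, d=4, a=9
  k=5: m=19, d=1, a=38
d=1 and a=2a₀=38 at k=5, so the next step gives (m, d) = (19, 4) again — its k=1 value — and the period has length 5.

[19; 9, 1, 1, 9, 38]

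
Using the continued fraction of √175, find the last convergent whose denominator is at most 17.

172/13

√175 = [13; 4, 2, 1, 2, 4, 26, …] (period length 6).
Convergents:
  p_0/q_0 = 13/1
  p_1/q_1 = 53/4
  p_2/q_2 = 119/9
  p_3/q_3 = 172/13
  p_4/q_4 = 463/35
q_3 = 13 ≤ 17 < 35 = q_4, so the answer is 172/13.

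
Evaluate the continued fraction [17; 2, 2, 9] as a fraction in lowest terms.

818/47

Fold from the inside: start with 9/1.
  2 + 1/9 = 19/9
  2 + 9/19 = 47/19
  17 + 19/47 = 818/47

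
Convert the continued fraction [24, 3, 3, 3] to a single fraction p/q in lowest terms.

Fold from the inside: start with 3/1.
  3 + 1/3 = 10/3
  3 + 3/10 = 33/10
  24 + 10/33 = 802/33

802/33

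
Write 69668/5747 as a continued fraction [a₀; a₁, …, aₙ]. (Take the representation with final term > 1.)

69668 = 12·5747 + 704
5747 = 8·704 + 115
704 = 6·115 + 14
115 = 8·14 + 3
14 = 4·3 + 2
3 = 1·2 + 1
2 = 2·1 + 0  (stop)
So 69668/5747 = [12; 8, 6, 8, 4, 1, 2].

[12; 8, 6, 8, 4, 1, 2]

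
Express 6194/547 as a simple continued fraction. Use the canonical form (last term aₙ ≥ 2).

6194 = 11×547 + 177
547 = 3×177 + 16
177 = 11×16 + 1
16 = 16×1 + 0  (stop)
So 6194/547 = [11; 3, 11, 16].

[11; 3, 11, 16]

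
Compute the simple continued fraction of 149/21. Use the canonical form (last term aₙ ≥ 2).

[7; 10, 2]

149 = 7×21 + 2
21 = 10×2 + 1
2 = 2×1 + 0  (stop)
So 149/21 = [7; 10, 2].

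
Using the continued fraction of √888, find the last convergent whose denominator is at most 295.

8761/294

√888 = [29; 1, 3, 1, 58, …] (period length 4).
Convergents:
  p_0/q_0 = 29/1
  p_1/q_1 = 30/1
  p_2/q_2 = 119/4
  p_3/q_3 = 149/5
  p_4/q_4 = 8761/294
  p_5/q_5 = 8910/299
q_4 = 294 ≤ 295 < 299 = q_5, so the answer is 8761/294.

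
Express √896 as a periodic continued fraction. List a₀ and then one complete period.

a₀ = ⌊√896⌋ = 29.
With m₀=0, d₀=1 and mₖ₊₁ = dₖaₖ − mₖ, dₖ₊₁ = (n − mₖ₊₁²)/dₖ, aₖ₊₁ = ⌊(a₀+mₖ₊₁)/dₖ₊₁⌋:
  k=1: m=29, d=55, a=1
  k=2: m=26, d=4, a=13
  k=3: m=26, d=55, a=1
  k=4: m=29, d=1, a=58
d=1 and a=2a₀=58 at k=4, so the next step gives (m, d) = (29, 55) again — its k=1 value — and the period has length 4.

[29; 1, 13, 1, 58]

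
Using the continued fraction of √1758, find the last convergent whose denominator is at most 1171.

√1758 = [41; 1, 12, 1, 82, …] (period length 4).
Convergents:
  p_0/q_0 = 41/1
  p_1/q_1 = 42/1
  p_2/q_2 = 545/13
  p_3/q_3 = 587/14
  p_4/q_4 = 48679/1161
  p_5/q_5 = 49266/1175
q_4 = 1161 ≤ 1171 < 1175 = q_5, so the answer is 48679/1161.

48679/1161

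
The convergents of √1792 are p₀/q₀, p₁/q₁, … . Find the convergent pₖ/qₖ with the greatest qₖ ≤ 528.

√1792 = [42; 3, 84, …] (period length 2).
Convergents:
  p_0/q_0 = 42/1
  p_1/q_1 = 127/3
  p_2/q_2 = 10710/253
  p_3/q_3 = 32257/762
q_2 = 253 ≤ 528 < 762 = q_3, so the answer is 10710/253.

10710/253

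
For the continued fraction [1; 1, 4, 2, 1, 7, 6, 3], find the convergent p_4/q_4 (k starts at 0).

Using pₖ = aₖpₖ₋₁ + pₖ₋₂, qₖ = aₖqₖ₋₁ + qₖ₋₂ (with p₋₁=1, p₋₂=0, q₋₁=0, q₋₂=1):
  k=0: a=1, p=1, q=1
  k=1: a=1, p=2, q=1
  k=2: a=4, p=9, q=5
  k=3: a=2, p=20, q=11
  k=4: a=1, p=29, q=16

29/16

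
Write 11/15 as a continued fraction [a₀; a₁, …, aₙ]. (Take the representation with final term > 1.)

11 = 0*15 + 11
15 = 1*11 + 4
11 = 2*4 + 3
4 = 1*3 + 1
3 = 3*1 + 0  (stop)
So 11/15 = [0; 1, 2, 1, 3].

[0; 1, 2, 1, 3]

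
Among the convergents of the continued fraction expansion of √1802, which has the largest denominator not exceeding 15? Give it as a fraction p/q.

√1802 = [42; 2, 4, 2, 84, …] (period length 4).
Convergents:
  p_0/q_0 = 42/1
  p_1/q_1 = 85/2
  p_2/q_2 = 382/9
  p_3/q_3 = 849/20
q_2 = 9 ≤ 15 < 20 = q_3, so the answer is 382/9.

382/9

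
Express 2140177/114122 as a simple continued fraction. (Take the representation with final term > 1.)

[18; 1, 3, 18, 16, 16, 6]

2140177 = 18*114122 + 85981
114122 = 1*85981 + 28141
85981 = 3*28141 + 1558
28141 = 18*1558 + 97
1558 = 16*97 + 6
97 = 16*6 + 1
6 = 6*1 + 0  (stop)
So 2140177/114122 = [18; 1, 3, 18, 16, 16, 6].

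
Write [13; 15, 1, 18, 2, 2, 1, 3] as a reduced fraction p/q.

105207/8054

Fold from the inside: start with 3/1.
  1 + 1/3 = 4/3
  2 + 3/4 = 11/4
  2 + 4/11 = 26/11
  18 + 11/26 = 479/26
  1 + 26/479 = 505/479
  15 + 479/505 = 8054/505
  13 + 505/8054 = 105207/8054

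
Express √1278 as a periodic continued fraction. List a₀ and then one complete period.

[35; 1, 2, 1, 70]

a₀ = ⌊√1278⌋ = 35.
With m₀=0, d₀=1 and mₖ₊₁ = dₖaₖ − mₖ, dₖ₊₁ = (n − mₖ₊₁²)/dₖ, aₖ₊₁ = ⌊(a₀+mₖ₊₁)/dₖ₊₁⌋:
  k=1: m=35, d=53, a=1
  k=2: m=18, d=18, a=2
  k=3: m=18, d=53, a=1
  k=4: m=35, d=1, a=70
d=1 and a=2a₀=70 at k=4, so the next step gives (m, d) = (35, 53) again — its k=1 value — and the period has length 4.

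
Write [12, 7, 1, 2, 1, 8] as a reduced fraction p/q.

Using pₖ = aₖpₖ₋₁ + pₖ₋₂ and qₖ = aₖqₖ₋₁ + qₖ₋₂:
  k=0: a=12, p=12, q=1
  k=1: a=7, p=85, q=7
  k=2: a=1, p=97, q=8
  k=3: a=2, p=279, q=23
  k=4: a=1, p=376, q=31
  k=5: a=8, p=3287, q=271

3287/271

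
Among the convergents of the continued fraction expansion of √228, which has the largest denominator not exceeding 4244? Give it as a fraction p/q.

45601/3020

√228 = [15; 10, 30, …] (period length 2).
Convergents:
  p_0/q_0 = 15/1
  p_1/q_1 = 151/10
  p_2/q_2 = 4545/301
  p_3/q_3 = 45601/3020
  p_4/q_4 = 1372575/90901
q_3 = 3020 ≤ 4244 < 90901 = q_4, so the answer is 45601/3020.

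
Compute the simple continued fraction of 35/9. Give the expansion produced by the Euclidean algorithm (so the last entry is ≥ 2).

[3; 1, 8]

35 = 3*9 + 8
9 = 1*8 + 1
8 = 8*1 + 0  (stop)
So 35/9 = [3; 1, 8].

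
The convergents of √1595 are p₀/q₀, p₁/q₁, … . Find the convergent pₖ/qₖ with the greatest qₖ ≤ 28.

639/16

√1595 = [39; 1, 14, 1, 78, …] (period length 4).
Convergents:
  p_0/q_0 = 39/1
  p_1/q_1 = 40/1
  p_2/q_2 = 599/15
  p_3/q_3 = 639/16
  p_4/q_4 = 50441/1263
q_3 = 16 ≤ 28 < 1263 = q_4, so the answer is 639/16.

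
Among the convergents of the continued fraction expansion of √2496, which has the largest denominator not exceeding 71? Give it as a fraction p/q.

√2496 = [49; 1, 23, 1, 98, …] (period length 4).
Convergents:
  p_0/q_0 = 49/1
  p_1/q_1 = 50/1
  p_2/q_2 = 1199/24
  p_3/q_3 = 1249/25
  p_4/q_4 = 123601/2474
q_3 = 25 ≤ 71 < 2474 = q_4, so the answer is 1249/25.

1249/25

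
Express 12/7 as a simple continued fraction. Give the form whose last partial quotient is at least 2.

12 = 1×7 + 5
7 = 1×5 + 2
5 = 2×2 + 1
2 = 2×1 + 0  (stop)
So 12/7 = [1; 1, 2, 2].

[1; 1, 2, 2]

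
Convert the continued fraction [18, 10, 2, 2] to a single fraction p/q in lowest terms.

Fold from the inside: start with 2/1.
  2 + 1/2 = 5/2
  10 + 2/5 = 52/5
  18 + 5/52 = 941/52

941/52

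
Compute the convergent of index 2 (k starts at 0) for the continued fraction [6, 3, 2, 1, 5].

Using pₖ = aₖpₖ₋₁ + pₖ₋₂, qₖ = aₖqₖ₋₁ + qₖ₋₂ (with p₋₁=1, p₋₂=0, q₋₁=0, q₋₂=1):
  k=0: a=6, p=6, q=1
  k=1: a=3, p=19, q=3
  k=2: a=2, p=44, q=7

44/7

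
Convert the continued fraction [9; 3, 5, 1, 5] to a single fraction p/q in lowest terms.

1034/111

Fold from the inside: start with 5/1.
  1 + 1/5 = 6/5
  5 + 5/6 = 35/6
  3 + 6/35 = 111/35
  9 + 35/111 = 1034/111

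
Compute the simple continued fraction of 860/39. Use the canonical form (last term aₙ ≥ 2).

860 = 22×39 + 2
39 = 19×2 + 1
2 = 2×1 + 0  (stop)
So 860/39 = [22; 19, 2].

[22; 19, 2]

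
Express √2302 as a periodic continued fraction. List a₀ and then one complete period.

a₀ = ⌊√2302⌋ = 47.

[47; 1, 46, 1, 94]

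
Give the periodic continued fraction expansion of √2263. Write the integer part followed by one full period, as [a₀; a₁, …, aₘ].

[47; 1, 1, 3, 47, 3, 1, 1, 94]

a₀ = ⌊√2263⌋ = 47.
With m₀=0, d₀=1 and mₖ₊₁ = dₖaₖ − mₖ, dₖ₊₁ = (n − mₖ₊₁²)/dₖ, aₖ₊₁ = ⌊(a₀+mₖ₊₁)/dₖ₊₁⌋:
  k=1: m=47, d=54, a=1
  k=2: m=7, d=41, a=1
  k=3: m=34, d=27, a=3
  k=4: m=47, d=2, a=47
  k=5: m=47, d=27, a=3
  k=6: m=34, d=41, a=1
  k=7: m=7, d=54, a=1
  k=8: m=47, d=1, a=94
d=1 and a=2a₀=94 at k=8, so the next step gives (m, d) = (47, 54) again — its k=1 value — and the period has length 8.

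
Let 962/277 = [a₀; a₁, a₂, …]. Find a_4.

962 = 3·277 + 131   →  a_0 = 3
277 = 2·131 + 15   →  a_1 = 2
131 = 8·15 + 11   →  a_2 = 8
15 = 1·11 + 4   →  a_3 = 1
11 = 2·4 + 3   →  a_4 = 2

2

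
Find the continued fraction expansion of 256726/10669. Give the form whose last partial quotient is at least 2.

[24; 15, 1, 12, 7, 3, 2]

256726 = 24·10669 + 670
10669 = 15·670 + 619
670 = 1·619 + 51
619 = 12·51 + 7
51 = 7·7 + 2
7 = 3·2 + 1
2 = 2·1 + 0  (stop)
So 256726/10669 = [24; 15, 1, 12, 7, 3, 2].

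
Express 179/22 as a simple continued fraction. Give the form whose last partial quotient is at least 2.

[8; 7, 3]

179 = 8·22 + 3
22 = 7·3 + 1
3 = 3·1 + 0  (stop)
So 179/22 = [8; 7, 3].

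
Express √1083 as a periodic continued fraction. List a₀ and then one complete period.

[32; 1, 9, 1, 64]

a₀ = ⌊√1083⌋ = 32.
With m₀=0, d₀=1 and mₖ₊₁ = dₖaₖ − mₖ, dₖ₊₁ = (n − mₖ₊₁²)/dₖ, aₖ₊₁ = ⌊(a₀+mₖ₊₁)/dₖ₊₁⌋:
  k=1: m=32, d=59, a=1
  k=2: m=27, d=6, a=9
  k=3: m=27, d=59, a=1
  k=4: m=32, d=1, a=64
d=1 and a=2a₀=64 at k=4, so the next step gives (m, d) = (32, 59) again — its k=1 value — and the period has length 4.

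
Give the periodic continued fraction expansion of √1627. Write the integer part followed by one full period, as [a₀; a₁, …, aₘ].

[40; 2, 1, 39, 1, 2, 80]

a₀ = ⌊√1627⌋ = 40.
With m₀=0, d₀=1 and mₖ₊₁ = dₖaₖ − mₖ, dₖ₊₁ = (n − mₖ₊₁²)/dₖ, aₖ₊₁ = ⌊(a₀+mₖ₊₁)/dₖ₊₁⌋:
  k=1: m=40, d=27, a=2
  k=2: m=14, d=53, a=1
  k=3: m=39, d=2, a=39
  k=4: m=39, d=53, a=1
  k=5: m=14, d=27, a=2
  k=6: m=40, d=1, a=80
d=1 and a=2a₀=80 at k=6, so the next step gives (m, d) = (40, 27) again — its k=1 value — and the period has length 6.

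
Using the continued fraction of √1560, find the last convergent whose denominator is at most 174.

6201/157

√1560 = [39; 2, 78, …] (period length 2).
Convergents:
  p_0/q_0 = 39/1
  p_1/q_1 = 79/2
  p_2/q_2 = 6201/157
  p_3/q_3 = 12481/316
q_2 = 157 ≤ 174 < 316 = q_3, so the answer is 6201/157.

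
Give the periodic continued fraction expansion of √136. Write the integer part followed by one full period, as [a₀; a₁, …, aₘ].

[11; 1, 1, 1, 22]

a₀ = ⌊√136⌋ = 11.
With m₀=0, d₀=1 and mₖ₊₁ = dₖaₖ − mₖ, dₖ₊₁ = (n − mₖ₊₁²)/dₖ, aₖ₊₁ = ⌊(a₀+mₖ₊₁)/dₖ₊₁⌋:
  k=1: m=11, d=15, a=1
  k=2: m=4, d=8, a=1
  k=3: m=4, d=15, a=1
  k=4: m=11, d=1, a=22
d=1 and a=2a₀=22 at k=4, so the next step gives (m, d) = (11, 15) again — its k=1 value — and the period has length 4.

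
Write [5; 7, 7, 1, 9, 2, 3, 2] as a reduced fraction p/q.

48355/9407

Using pₖ = aₖpₖ₋₁ + pₖ₋₂ and qₖ = aₖqₖ₋₁ + qₖ₋₂:
  k=0: a=5, p=5, q=1
  k=1: a=7, p=36, q=7
  k=2: a=7, p=257, q=50
  k=3: a=1, p=293, q=57
  k=4: a=9, p=2894, q=563
  k=5: a=2, p=6081, q=1183
  k=6: a=3, p=21137, q=4112
  k=7: a=2, p=48355, q=9407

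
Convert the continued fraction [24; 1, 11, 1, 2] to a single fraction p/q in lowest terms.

Fold from the inside: start with 2/1.
  1 + 1/2 = 3/2
  11 + 2/3 = 35/3
  1 + 3/35 = 38/35
  24 + 35/38 = 947/38

947/38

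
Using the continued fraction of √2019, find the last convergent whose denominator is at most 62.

674/15

√2019 = [44; 1, 13, 1, 88, …] (period length 4).
Convergents:
  p_0/q_0 = 44/1
  p_1/q_1 = 45/1
  p_2/q_2 = 629/14
  p_3/q_3 = 674/15
  p_4/q_4 = 59941/1334
q_3 = 15 ≤ 62 < 1334 = q_4, so the answer is 674/15.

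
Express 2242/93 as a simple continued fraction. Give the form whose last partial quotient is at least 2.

2242 = 24·93 + 10
93 = 9·10 + 3
10 = 3·3 + 1
3 = 3·1 + 0  (stop)
So 2242/93 = [24; 9, 3, 3].

[24; 9, 3, 3]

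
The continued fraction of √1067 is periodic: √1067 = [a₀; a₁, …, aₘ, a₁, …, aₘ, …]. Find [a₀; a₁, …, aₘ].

a₀ = ⌊√1067⌋ = 32.
With m₀=0, d₀=1 and mₖ₊₁ = dₖaₖ − mₖ, dₖ₊₁ = (n − mₖ₊₁²)/dₖ, aₖ₊₁ = ⌊(a₀+mₖ₊₁)/dₖ₊₁⌋:
  k=1: m=32, d=43, a=1
  k=2: m=11, d=22, a=1
  k=3: m=11, d=43, a=1
  k=4: m=32, d=1, a=64
d=1 and a=2a₀=64 at k=4, so the next step gives (m, d) = (32, 43) again — its k=1 value — and the period has length 4.

[32; 1, 1, 1, 64]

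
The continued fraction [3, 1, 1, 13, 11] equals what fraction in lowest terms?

1052/299

Fold from the inside: start with 11/1.
  13 + 1/11 = 144/11
  1 + 11/144 = 155/144
  1 + 144/155 = 299/155
  3 + 155/299 = 1052/299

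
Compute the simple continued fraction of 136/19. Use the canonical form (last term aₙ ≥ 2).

136 = 7·19 + 3
19 = 6·3 + 1
3 = 3·1 + 0  (stop)
So 136/19 = [7; 6, 3].

[7; 6, 3]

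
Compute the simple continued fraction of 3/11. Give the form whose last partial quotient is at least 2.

3 = 0×11 + 3
11 = 3×3 + 2
3 = 1×2 + 1
2 = 2×1 + 0  (stop)
So 3/11 = [0; 3, 1, 2].

[0; 3, 1, 2]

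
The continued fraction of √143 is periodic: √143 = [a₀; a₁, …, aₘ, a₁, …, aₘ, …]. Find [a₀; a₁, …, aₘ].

[11; 1, 22]

a₀ = ⌊√143⌋ = 11.
With m₀=0, d₀=1 and mₖ₊₁ = dₖaₖ − mₖ, dₖ₊₁ = (n − mₖ₊₁²)/dₖ, aₖ₊₁ = ⌊(a₀+mₖ₊₁)/dₖ₊₁⌋:
  k=1: m=11, d=22, a=1
  k=2: m=11, d=1, a=22
d=1 and a=2a₀=22 at k=2, so the next step gives (m, d) = (11, 22) again — its k=1 value — and the period has length 2.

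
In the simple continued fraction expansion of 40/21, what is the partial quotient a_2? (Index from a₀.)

9

40 = 1·21 + 19   →  a_0 = 1
21 = 1·19 + 2   →  a_1 = 1
19 = 9·2 + 1   →  a_2 = 9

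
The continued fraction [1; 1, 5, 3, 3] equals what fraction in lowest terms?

Using pₖ = aₖpₖ₋₁ + pₖ₋₂ and qₖ = aₖqₖ₋₁ + qₖ₋₂:
  k=0: a=1, p=1, q=1
  k=1: a=1, p=2, q=1
  k=2: a=5, p=11, q=6
  k=3: a=3, p=35, q=19
  k=4: a=3, p=116, q=63

116/63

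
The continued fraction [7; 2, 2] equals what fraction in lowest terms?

37/5

Using pₖ = aₖpₖ₋₁ + pₖ₋₂ and qₖ = aₖqₖ₋₁ + qₖ₋₂:
  k=0: a=7, p=7, q=1
  k=1: a=2, p=15, q=2
  k=2: a=2, p=37, q=5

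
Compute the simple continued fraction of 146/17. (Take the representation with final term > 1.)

146 = 8*17 + 10
17 = 1*10 + 7
10 = 1*7 + 3
7 = 2*3 + 1
3 = 3*1 + 0  (stop)
So 146/17 = [8; 1, 1, 2, 3].

[8; 1, 1, 2, 3]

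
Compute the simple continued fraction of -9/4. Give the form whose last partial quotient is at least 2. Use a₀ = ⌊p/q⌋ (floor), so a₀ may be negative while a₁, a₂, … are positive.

[-3; 1, 3]

-9 = -3*4 + 3
4 = 1*3 + 1
3 = 3*1 + 0  (stop)
So -9/4 = [-3; 1, 3].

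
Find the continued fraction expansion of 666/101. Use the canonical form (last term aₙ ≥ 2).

666 = 6·101 + 60
101 = 1·60 + 41
60 = 1·41 + 19
41 = 2·19 + 3
19 = 6·3 + 1
3 = 3·1 + 0  (stop)
So 666/101 = [6; 1, 1, 2, 6, 3].

[6; 1, 1, 2, 6, 3]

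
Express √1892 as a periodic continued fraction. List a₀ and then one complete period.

[43; 2, 86]

a₀ = ⌊√1892⌋ = 43.
With m₀=0, d₀=1 and mₖ₊₁ = dₖaₖ − mₖ, dₖ₊₁ = (n − mₖ₊₁²)/dₖ, aₖ₊₁ = ⌊(a₀+mₖ₊₁)/dₖ₊₁⌋:
  k=1: m=43, d=43, a=2
  k=2: m=43, d=1, a=86
d=1 and a=2a₀=86 at k=2, so the next step gives (m, d) = (43, 43) again — its k=1 value — and the period has length 2.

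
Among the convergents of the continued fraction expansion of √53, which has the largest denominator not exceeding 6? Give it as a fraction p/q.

29/4

√53 = [7; 3, 1, 1, 3, 14, …] (period length 5).
Convergents:
  p_0/q_0 = 7/1
  p_1/q_1 = 22/3
  p_2/q_2 = 29/4
  p_3/q_3 = 51/7
q_2 = 4 ≤ 6 < 7 = q_3, so the answer is 29/4.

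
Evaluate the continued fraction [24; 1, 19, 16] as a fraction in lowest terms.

Using pₖ = aₖpₖ₋₁ + pₖ₋₂ and qₖ = aₖqₖ₋₁ + qₖ₋₂:
  k=0: a=24, p=24, q=1
  k=1: a=1, p=25, q=1
  k=2: a=19, p=499, q=20
  k=3: a=16, p=8009, q=321

8009/321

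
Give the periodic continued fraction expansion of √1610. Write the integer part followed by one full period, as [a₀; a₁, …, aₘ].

[40; 8, 80]

a₀ = ⌊√1610⌋ = 40.
With m₀=0, d₀=1 and mₖ₊₁ = dₖaₖ − mₖ, dₖ₊₁ = (n − mₖ₊₁²)/dₖ, aₖ₊₁ = ⌊(a₀+mₖ₊₁)/dₖ₊₁⌋:
  k=1: m=40, d=10, a=8
  k=2: m=40, d=1, a=80
d=1 and a=2a₀=80 at k=2, so the next step gives (m, d) = (40, 10) again — its k=1 value — and the period has length 2.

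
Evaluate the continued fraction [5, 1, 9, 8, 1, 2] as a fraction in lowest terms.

1552/263

Fold from the inside: start with 2/1.
  1 + 1/2 = 3/2
  8 + 2/3 = 26/3
  9 + 3/26 = 237/26
  1 + 26/237 = 263/237
  5 + 237/263 = 1552/263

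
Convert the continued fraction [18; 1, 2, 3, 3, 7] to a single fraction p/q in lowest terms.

Using pₖ = aₖpₖ₋₁ + pₖ₋₂ and qₖ = aₖqₖ₋₁ + qₖ₋₂:
  k=0: a=18, p=18, q=1
  k=1: a=1, p=19, q=1
  k=2: a=2, p=56, q=3
  k=3: a=3, p=187, q=10
  k=4: a=3, p=617, q=33
  k=5: a=7, p=4506, q=241

4506/241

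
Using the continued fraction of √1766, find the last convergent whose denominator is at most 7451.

148302/3529

√1766 = [42; 42, 84, …] (period length 2).
Convergents:
  p_0/q_0 = 42/1
  p_1/q_1 = 1765/42
  p_2/q_2 = 148302/3529
  p_3/q_3 = 6230449/148260
q_2 = 3529 ≤ 7451 < 148260 = q_3, so the answer is 148302/3529.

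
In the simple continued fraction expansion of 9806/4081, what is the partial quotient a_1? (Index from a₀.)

2

9806 = 2·4081 + 1644   →  a_0 = 2
4081 = 2·1644 + 793   →  a_1 = 2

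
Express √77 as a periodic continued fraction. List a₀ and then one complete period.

a₀ = ⌊√77⌋ = 8.
With m₀=0, d₀=1 and mₖ₊₁ = dₖaₖ − mₖ, dₖ₊₁ = (n − mₖ₊₁²)/dₖ, aₖ₊₁ = ⌊(a₀+mₖ₊₁)/dₖ₊₁⌋:
  k=1: m=8, d=13, a=1
  k=2: m=5, d=4, a=3
  k=3: m=7, d=7, a=2
  k=4: m=7, d=4, a=3
  k=5: m=5, d=13, a=1
  k=6: m=8, d=1, a=16
d=1 and a=2a₀=16 at k=6, so the next step gives (m, d) = (8, 13) again — its k=1 value — and the period has length 6.

[8; 1, 3, 2, 3, 1, 16]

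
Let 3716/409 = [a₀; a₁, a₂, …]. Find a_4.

5

3716 = 9·409 + 35   →  a_0 = 9
409 = 11·35 + 24   →  a_1 = 11
35 = 1·24 + 11   →  a_2 = 1
24 = 2·11 + 2   →  a_3 = 2
11 = 5·2 + 1   →  a_4 = 5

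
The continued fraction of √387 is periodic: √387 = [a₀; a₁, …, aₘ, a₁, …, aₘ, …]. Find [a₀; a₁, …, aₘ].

[19; 1, 2, 19, 2, 1, 38]

a₀ = ⌊√387⌋ = 19.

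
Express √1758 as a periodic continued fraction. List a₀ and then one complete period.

a₀ = ⌊√1758⌋ = 41.
With m₀=0, d₀=1 and mₖ₊₁ = dₖaₖ − mₖ, dₖ₊₁ = (n − mₖ₊₁²)/dₖ, aₖ₊₁ = ⌊(a₀+mₖ₊₁)/dₖ₊₁⌋:
  k=1: m=41, d=77, a=1
  k=2: m=36, d=6, a=12
  k=3: m=36, d=77, a=1
  k=4: m=41, d=1, a=82
d=1 and a=2a₀=82 at k=4, so the next step gives (m, d) = (41, 77) again — its k=1 value — and the period has length 4.

[41; 1, 12, 1, 82]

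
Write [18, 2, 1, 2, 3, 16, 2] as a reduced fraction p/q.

Using pₖ = aₖpₖ₋₁ + pₖ₋₂ and qₖ = aₖqₖ₋₁ + qₖ₋₂:
  k=0: a=18, p=18, q=1
  k=1: a=2, p=37, q=2
  k=2: a=1, p=55, q=3
  k=3: a=2, p=147, q=8
  k=4: a=3, p=496, q=27
  k=5: a=16, p=8083, q=440
  k=6: a=2, p=16662, q=907

16662/907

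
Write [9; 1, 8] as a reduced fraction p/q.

Using pₖ = aₖpₖ₋₁ + pₖ₋₂ and qₖ = aₖqₖ₋₁ + qₖ₋₂:
  k=0: a=9, p=9, q=1
  k=1: a=1, p=10, q=1
  k=2: a=8, p=89, q=9

89/9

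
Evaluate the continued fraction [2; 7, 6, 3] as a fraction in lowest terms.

291/136

Using pₖ = aₖpₖ₋₁ + pₖ₋₂ and qₖ = aₖqₖ₋₁ + qₖ₋₂:
  k=0: a=2, p=2, q=1
  k=1: a=7, p=15, q=7
  k=2: a=6, p=92, q=43
  k=3: a=3, p=291, q=136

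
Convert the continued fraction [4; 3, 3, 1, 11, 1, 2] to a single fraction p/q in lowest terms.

2089/485

Using pₖ = aₖpₖ₋₁ + pₖ₋₂ and qₖ = aₖqₖ₋₁ + qₖ₋₂:
  k=0: a=4, p=4, q=1
  k=1: a=3, p=13, q=3
  k=2: a=3, p=43, q=10
  k=3: a=1, p=56, q=13
  k=4: a=11, p=659, q=153
  k=5: a=1, p=715, q=166
  k=6: a=2, p=2089, q=485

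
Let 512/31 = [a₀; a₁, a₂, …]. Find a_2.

512 = 16·31 + 16   →  a_0 = 16
31 = 1·16 + 15   →  a_1 = 1
16 = 1·15 + 1   →  a_2 = 1

1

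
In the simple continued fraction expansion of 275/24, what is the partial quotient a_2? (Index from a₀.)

5

275 = 11·24 + 11   →  a_0 = 11
24 = 2·11 + 2   →  a_1 = 2
11 = 5·2 + 1   →  a_2 = 5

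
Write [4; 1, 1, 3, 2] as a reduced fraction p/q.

73/16

Using pₖ = aₖpₖ₋₁ + pₖ₋₂ and qₖ = aₖqₖ₋₁ + qₖ₋₂:
  k=0: a=4, p=4, q=1
  k=1: a=1, p=5, q=1
  k=2: a=1, p=9, q=2
  k=3: a=3, p=32, q=7
  k=4: a=2, p=73, q=16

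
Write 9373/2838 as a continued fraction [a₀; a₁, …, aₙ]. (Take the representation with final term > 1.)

9373 = 3×2838 + 859
2838 = 3×859 + 261
859 = 3×261 + 76
261 = 3×76 + 33
76 = 2×33 + 10
33 = 3×10 + 3
10 = 3×3 + 1
3 = 3×1 + 0  (stop)
So 9373/2838 = [3; 3, 3, 3, 2, 3, 3, 3].

[3; 3, 3, 3, 2, 3, 3, 3]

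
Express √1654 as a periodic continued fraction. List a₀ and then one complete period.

a₀ = ⌊√1654⌋ = 40.

[40; 1, 2, 40, 2, 1, 80]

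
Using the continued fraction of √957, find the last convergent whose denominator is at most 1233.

14849/480

√957 = [30; 1, 14, 2, 14, 1, 60, …] (period length 6).
Convergents:
  p_0/q_0 = 30/1
  p_1/q_1 = 31/1
  p_2/q_2 = 464/15
  p_3/q_3 = 959/31
  p_4/q_4 = 13890/449
  p_5/q_5 = 14849/480
  p_6/q_6 = 904830/29249
q_5 = 480 ≤ 1233 < 29249 = q_6, so the answer is 14849/480.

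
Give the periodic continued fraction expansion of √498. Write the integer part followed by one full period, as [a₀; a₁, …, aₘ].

a₀ = ⌊√498⌋ = 22.

[22; 3, 6, 22, 6, 3, 44]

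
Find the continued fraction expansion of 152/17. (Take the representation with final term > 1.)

[8; 1, 16]

152 = 8*17 + 16
17 = 1*16 + 1
16 = 16*1 + 0  (stop)
So 152/17 = [8; 1, 16].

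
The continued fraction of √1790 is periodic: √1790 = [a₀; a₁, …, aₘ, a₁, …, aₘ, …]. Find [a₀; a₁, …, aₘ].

a₀ = ⌊√1790⌋ = 42.
With m₀=0, d₀=1 and mₖ₊₁ = dₖaₖ − mₖ, dₖ₊₁ = (n − mₖ₊₁²)/dₖ, aₖ₊₁ = ⌊(a₀+mₖ₊₁)/dₖ₊₁⌋:
  k=1: m=42, d=26, a=3
  k=2: m=36, d=19, a=4
  k=3: m=40, d=10, a=8
  k=4: m=40, d=19, a=4
  k=5: m=36, d=26, a=3
  k=6: m=42, d=1, a=84
d=1 and a=2a₀=84 at k=6, so the next step gives (m, d) = (42, 26) again — its k=1 value — and the period has length 6.

[42; 3, 4, 8, 4, 3, 84]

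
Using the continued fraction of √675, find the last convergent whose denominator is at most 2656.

√675 = [25; 1, 50, …] (period length 2).
Convergents:
  p_0/q_0 = 25/1
  p_1/q_1 = 26/1
  p_2/q_2 = 1325/51
  p_3/q_3 = 1351/52
  p_4/q_4 = 68875/2651
  p_5/q_5 = 70226/2703
q_4 = 2651 ≤ 2656 < 2703 = q_5, so the answer is 68875/2651.

68875/2651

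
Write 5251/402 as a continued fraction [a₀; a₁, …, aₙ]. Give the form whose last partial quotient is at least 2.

5251 = 13*402 + 25
402 = 16*25 + 2
25 = 12*2 + 1
2 = 2*1 + 0  (stop)
So 5251/402 = [13; 16, 12, 2].

[13; 16, 12, 2]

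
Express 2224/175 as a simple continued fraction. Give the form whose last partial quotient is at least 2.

2224 = 12·175 + 124
175 = 1·124 + 51
124 = 2·51 + 22
51 = 2·22 + 7
22 = 3·7 + 1
7 = 7·1 + 0  (stop)
So 2224/175 = [12; 1, 2, 2, 3, 7].

[12; 1, 2, 2, 3, 7]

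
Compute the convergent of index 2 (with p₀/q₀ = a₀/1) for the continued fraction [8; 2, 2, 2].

Using pₖ = aₖpₖ₋₁ + pₖ₋₂, qₖ = aₖqₖ₋₁ + qₖ₋₂ (with p₋₁=1, p₋₂=0, q₋₁=0, q₋₂=1):
  k=0: a=8, p=8, q=1
  k=1: a=2, p=17, q=2
  k=2: a=2, p=42, q=5

42/5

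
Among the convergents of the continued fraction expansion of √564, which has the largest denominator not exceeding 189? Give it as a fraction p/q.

√564 = [23; 1, 2, 1, 46, …] (period length 4).
Convergents:
  p_0/q_0 = 23/1
  p_1/q_1 = 24/1
  p_2/q_2 = 71/3
  p_3/q_3 = 95/4
  p_4/q_4 = 4441/187
  p_5/q_5 = 4536/191
q_4 = 187 ≤ 189 < 191 = q_5, so the answer is 4441/187.

4441/187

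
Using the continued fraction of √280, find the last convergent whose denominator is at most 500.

√280 = [16; 1, 2, 1, 2, 1, 32, …] (period length 6).
Convergents:
  p_0/q_0 = 16/1
  p_1/q_1 = 17/1
  p_2/q_2 = 50/3
  p_3/q_3 = 67/4
  p_4/q_4 = 184/11
  p_5/q_5 = 251/15
  p_6/q_6 = 8216/491
  p_7/q_7 = 8467/506
q_6 = 491 ≤ 500 < 506 = q_7, so the answer is 8216/491.

8216/491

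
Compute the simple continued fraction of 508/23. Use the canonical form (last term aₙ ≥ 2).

[22; 11, 2]

508 = 22×23 + 2
23 = 11×2 + 1
2 = 2×1 + 0  (stop)
So 508/23 = [22; 11, 2].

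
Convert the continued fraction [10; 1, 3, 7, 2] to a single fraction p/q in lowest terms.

Using pₖ = aₖpₖ₋₁ + pₖ₋₂ and qₖ = aₖqₖ₋₁ + qₖ₋₂:
  k=0: a=10, p=10, q=1
  k=1: a=1, p=11, q=1
  k=2: a=3, p=43, q=4
  k=3: a=7, p=312, q=29
  k=4: a=2, p=667, q=62

667/62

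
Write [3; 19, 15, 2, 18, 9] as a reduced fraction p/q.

301909/98907

Using pₖ = aₖpₖ₋₁ + pₖ₋₂ and qₖ = aₖqₖ₋₁ + qₖ₋₂:
  k=0: a=3, p=3, q=1
  k=1: a=19, p=58, q=19
  k=2: a=15, p=873, q=286
  k=3: a=2, p=1804, q=591
  k=4: a=18, p=33345, q=10924
  k=5: a=9, p=301909, q=98907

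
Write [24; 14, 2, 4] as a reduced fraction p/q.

Using pₖ = aₖpₖ₋₁ + pₖ₋₂ and qₖ = aₖqₖ₋₁ + qₖ₋₂:
  k=0: a=24, p=24, q=1
  k=1: a=14, p=337, q=14
  k=2: a=2, p=698, q=29
  k=3: a=4, p=3129, q=130

3129/130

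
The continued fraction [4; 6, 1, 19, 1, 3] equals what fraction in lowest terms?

Using pₖ = aₖpₖ₋₁ + pₖ₋₂ and qₖ = aₖqₖ₋₁ + qₖ₋₂:
  k=0: a=4, p=4, q=1
  k=1: a=6, p=25, q=6
  k=2: a=1, p=29, q=7
  k=3: a=19, p=576, q=139
  k=4: a=1, p=605, q=146
  k=5: a=3, p=2391, q=577

2391/577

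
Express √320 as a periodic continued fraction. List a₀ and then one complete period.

[17; 1, 7, 1, 34]

a₀ = ⌊√320⌋ = 17.
With m₀=0, d₀=1 and mₖ₊₁ = dₖaₖ − mₖ, dₖ₊₁ = (n − mₖ₊₁²)/dₖ, aₖ₊₁ = ⌊(a₀+mₖ₊₁)/dₖ₊₁⌋:
  k=1: m=17, d=31, a=1
  k=2: m=14, d=4, a=7
  k=3: m=14, d=31, a=1
  k=4: m=17, d=1, a=34
d=1 and a=2a₀=34 at k=4, so the next step gives (m, d) = (17, 31) again — its k=1 value — and the period has length 4.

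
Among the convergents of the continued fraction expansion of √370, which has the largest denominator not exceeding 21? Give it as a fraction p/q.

327/17

√370 = [19; 4, 4, 38, …] (period length 3).
Convergents:
  p_0/q_0 = 19/1
  p_1/q_1 = 77/4
  p_2/q_2 = 327/17
  p_3/q_3 = 12503/650
q_2 = 17 ≤ 21 < 650 = q_3, so the answer is 327/17.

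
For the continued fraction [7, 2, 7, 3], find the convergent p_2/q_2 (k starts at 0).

112/15

Using pₖ = aₖpₖ₋₁ + pₖ₋₂, qₖ = aₖqₖ₋₁ + qₖ₋₂ (with p₋₁=1, p₋₂=0, q₋₁=0, q₋₂=1):
  k=0: a=7, p=7, q=1
  k=1: a=2, p=15, q=2
  k=2: a=7, p=112, q=15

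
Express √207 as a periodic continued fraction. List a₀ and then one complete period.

[14; 2, 1, 1, 2, 1, 1, 2, 28]

a₀ = ⌊√207⌋ = 14.
With m₀=0, d₀=1 and mₖ₊₁ = dₖaₖ − mₖ, dₖ₊₁ = (n − mₖ₊₁²)/dₖ, aₖ₊₁ = ⌊(a₀+mₖ₊₁)/dₖ₊₁⌋:
  k=1: m=14, d=11, a=2
  k=2: m=8, d=13, a=1
  k=3: m=5, d=14, a=1
  k=4: m=9, d=9, a=2
  k=5: m=9, d=14, a=1
  k=6: m=5, d=13, a=1
  k=7: m=8, d=11, a=2
  k=8: m=14, d=1, a=28
d=1 and a=2a₀=28 at k=8, so the next step gives (m, d) = (14, 11) again — its k=1 value — and the period has length 8.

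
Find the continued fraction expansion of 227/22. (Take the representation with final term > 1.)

[10; 3, 7]

227 = 10*22 + 7
22 = 3*7 + 1
7 = 7*1 + 0  (stop)
So 227/22 = [10; 3, 7].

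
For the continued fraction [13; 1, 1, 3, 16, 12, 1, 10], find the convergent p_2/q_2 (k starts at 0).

Using pₖ = aₖpₖ₋₁ + pₖ₋₂, qₖ = aₖqₖ₋₁ + qₖ₋₂ (with p₋₁=1, p₋₂=0, q₋₁=0, q₋₂=1):
  k=0: a=13, p=13, q=1
  k=1: a=1, p=14, q=1
  k=2: a=1, p=27, q=2

27/2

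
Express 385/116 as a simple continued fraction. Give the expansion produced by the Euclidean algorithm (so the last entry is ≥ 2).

385 = 3*116 + 37
116 = 3*37 + 5
37 = 7*5 + 2
5 = 2*2 + 1
2 = 2*1 + 0  (stop)
So 385/116 = [3; 3, 7, 2, 2].

[3; 3, 7, 2, 2]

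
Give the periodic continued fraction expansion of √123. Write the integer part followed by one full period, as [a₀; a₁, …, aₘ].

a₀ = ⌊√123⌋ = 11.
With m₀=0, d₀=1 and mₖ₊₁ = dₖaₖ − mₖ, dₖ₊₁ = (n − mₖ₊₁²)/dₖ, aₖ₊₁ = ⌊(a₀+mₖ₊₁)/dₖ₊₁⌋:
  k=1: m=11, d=2, a=11
  k=2: m=11, d=1, a=22
d=1 and a=2a₀=22 at k=2, so the next step gives (m, d) = (11, 2) again — its k=1 value — and the period has length 2.

[11; 11, 22]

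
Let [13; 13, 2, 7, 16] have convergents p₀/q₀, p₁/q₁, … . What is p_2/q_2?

353/27

Using pₖ = aₖpₖ₋₁ + pₖ₋₂, qₖ = aₖqₖ₋₁ + qₖ₋₂ (with p₋₁=1, p₋₂=0, q₋₁=0, q₋₂=1):
  k=0: a=13, p=13, q=1
  k=1: a=13, p=170, q=13
  k=2: a=2, p=353, q=27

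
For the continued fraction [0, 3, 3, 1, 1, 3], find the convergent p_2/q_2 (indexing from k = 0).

Using pₖ = aₖpₖ₋₁ + pₖ₋₂, qₖ = aₖqₖ₋₁ + qₖ₋₂ (with p₋₁=1, p₋₂=0, q₋₁=0, q₋₂=1):
  k=0: a=0, p=0, q=1
  k=1: a=3, p=1, q=3
  k=2: a=3, p=3, q=10

3/10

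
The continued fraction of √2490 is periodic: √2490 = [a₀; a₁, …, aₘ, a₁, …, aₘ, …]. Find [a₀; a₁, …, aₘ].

a₀ = ⌊√2490⌋ = 49.
With m₀=0, d₀=1 and mₖ₊₁ = dₖaₖ − mₖ, dₖ₊₁ = (n − mₖ₊₁²)/dₖ, aₖ₊₁ = ⌊(a₀+mₖ₊₁)/dₖ₊₁⌋:
  k=1: m=49, d=89, a=1
  k=2: m=40, d=10, a=8
  k=3: m=40, d=89, a=1
  k=4: m=49, d=1, a=98
d=1 and a=2a₀=98 at k=4, so the next step gives (m, d) = (49, 89) again — its k=1 value — and the period has length 4.

[49; 1, 8, 1, 98]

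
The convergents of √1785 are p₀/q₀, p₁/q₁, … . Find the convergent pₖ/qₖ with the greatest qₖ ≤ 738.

14238/337

√1785 = [42; 4, 84, …] (period length 2).
Convergents:
  p_0/q_0 = 42/1
  p_1/q_1 = 169/4
  p_2/q_2 = 14238/337
  p_3/q_3 = 57121/1352
q_2 = 337 ≤ 738 < 1352 = q_3, so the answer is 14238/337.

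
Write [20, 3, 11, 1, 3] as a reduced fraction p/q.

Fold from the inside: start with 3/1.
  1 + 1/3 = 4/3
  11 + 3/4 = 47/4
  3 + 4/47 = 145/47
  20 + 47/145 = 2947/145

2947/145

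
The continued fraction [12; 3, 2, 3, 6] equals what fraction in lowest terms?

1856/151

Using pₖ = aₖpₖ₋₁ + pₖ₋₂ and qₖ = aₖqₖ₋₁ + qₖ₋₂:
  k=0: a=12, p=12, q=1
  k=1: a=3, p=37, q=3
  k=2: a=2, p=86, q=7
  k=3: a=3, p=295, q=24
  k=4: a=6, p=1856, q=151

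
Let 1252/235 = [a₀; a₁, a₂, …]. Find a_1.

3

1252 = 5·235 + 77   →  a_0 = 5
235 = 3·77 + 4   →  a_1 = 3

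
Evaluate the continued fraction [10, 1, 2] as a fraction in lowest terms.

Using pₖ = aₖpₖ₋₁ + pₖ₋₂ and qₖ = aₖqₖ₋₁ + qₖ₋₂:
  k=0: a=10, p=10, q=1
  k=1: a=1, p=11, q=1
  k=2: a=2, p=32, q=3

32/3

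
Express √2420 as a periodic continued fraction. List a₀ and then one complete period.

[49; 5, 5, 1, 18, 1, 5, 5, 98]

a₀ = ⌊√2420⌋ = 49.
With m₀=0, d₀=1 and mₖ₊₁ = dₖaₖ − mₖ, dₖ₊₁ = (n − mₖ₊₁²)/dₖ, aₖ₊₁ = ⌊(a₀+mₖ₊₁)/dₖ₊₁⌋:
  k=1: m=49, d=19, a=5
  k=2: m=46, d=16, a=5
  k=3: m=34, d=79, a=1
  k=4: m=45, d=5, a=18
  k=5: m=45, d=79, a=1
  k=6: m=34, d=16, a=5
  k=7: m=46, d=19, a=5
  k=8: m=49, d=1, a=98
d=1 and a=2a₀=98 at k=8, so the next step gives (m, d) = (49, 19) again — its k=1 value — and the period has length 8.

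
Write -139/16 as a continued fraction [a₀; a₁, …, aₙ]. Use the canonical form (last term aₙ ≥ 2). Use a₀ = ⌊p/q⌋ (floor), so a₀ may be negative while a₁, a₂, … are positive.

-139 = -9·16 + 5
16 = 3·5 + 1
5 = 5·1 + 0  (stop)
So -139/16 = [-9; 3, 5].

[-9; 3, 5]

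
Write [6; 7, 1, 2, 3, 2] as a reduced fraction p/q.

Using pₖ = aₖpₖ₋₁ + pₖ₋₂ and qₖ = aₖqₖ₋₁ + qₖ₋₂:
  k=0: a=6, p=6, q=1
  k=1: a=7, p=43, q=7
  k=2: a=1, p=49, q=8
  k=3: a=2, p=141, q=23
  k=4: a=3, p=472, q=77
  k=5: a=2, p=1085, q=177

1085/177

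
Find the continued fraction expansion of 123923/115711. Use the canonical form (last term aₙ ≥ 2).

[1; 14, 11, 19, 19, 2]

123923 = 1×115711 + 8212
115711 = 14×8212 + 743
8212 = 11×743 + 39
743 = 19×39 + 2
39 = 19×2 + 1
2 = 2×1 + 0  (stop)
So 123923/115711 = [1; 14, 11, 19, 19, 2].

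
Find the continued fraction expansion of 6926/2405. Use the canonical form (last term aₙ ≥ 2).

[2; 1, 7, 3, 9, 3, 3]

6926 = 2*2405 + 2116
2405 = 1*2116 + 289
2116 = 7*289 + 93
289 = 3*93 + 10
93 = 9*10 + 3
10 = 3*3 + 1
3 = 3*1 + 0  (stop)
So 6926/2405 = [2; 1, 7, 3, 9, 3, 3].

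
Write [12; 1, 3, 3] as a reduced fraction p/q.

166/13

Using pₖ = aₖpₖ₋₁ + pₖ₋₂ and qₖ = aₖqₖ₋₁ + qₖ₋₂:
  k=0: a=12, p=12, q=1
  k=1: a=1, p=13, q=1
  k=2: a=3, p=51, q=4
  k=3: a=3, p=166, q=13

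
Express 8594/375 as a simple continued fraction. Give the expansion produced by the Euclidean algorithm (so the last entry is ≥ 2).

[22; 1, 11, 10, 3]

8594 = 22×375 + 344
375 = 1×344 + 31
344 = 11×31 + 3
31 = 10×3 + 1
3 = 3×1 + 0  (stop)
So 8594/375 = [22; 1, 11, 10, 3].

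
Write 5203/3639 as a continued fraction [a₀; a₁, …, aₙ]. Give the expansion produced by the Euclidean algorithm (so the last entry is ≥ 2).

5203 = 1*3639 + 1564
3639 = 2*1564 + 511
1564 = 3*511 + 31
511 = 16*31 + 15
31 = 2*15 + 1
15 = 15*1 + 0  (stop)
So 5203/3639 = [1; 2, 3, 16, 2, 15].

[1; 2, 3, 16, 2, 15]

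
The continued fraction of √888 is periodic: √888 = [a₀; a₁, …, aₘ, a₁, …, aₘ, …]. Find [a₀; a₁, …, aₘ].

a₀ = ⌊√888⌋ = 29.
With m₀=0, d₀=1 and mₖ₊₁ = dₖaₖ − mₖ, dₖ₊₁ = (n − mₖ₊₁²)/dₖ, aₖ₊₁ = ⌊(a₀+mₖ₊₁)/dₖ₊₁⌋:
  k=1: m=29, d=47, a=1
  k=2: m=18, d=12, a=3
  k=3: m=18, d=47, a=1
  k=4: m=29, d=1, a=58
d=1 and a=2a₀=58 at k=4, so the next step gives (m, d) = (29, 47) again — its k=1 value — and the period has length 4.

[29; 1, 3, 1, 58]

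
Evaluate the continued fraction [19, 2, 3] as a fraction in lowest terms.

Using pₖ = aₖpₖ₋₁ + pₖ₋₂ and qₖ = aₖqₖ₋₁ + qₖ₋₂:
  k=0: a=19, p=19, q=1
  k=1: a=2, p=39, q=2
  k=2: a=3, p=136, q=7

136/7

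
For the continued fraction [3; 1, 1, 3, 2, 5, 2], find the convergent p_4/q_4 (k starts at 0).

57/16

Using pₖ = aₖpₖ₋₁ + pₖ₋₂, qₖ = aₖqₖ₋₁ + qₖ₋₂ (with p₋₁=1, p₋₂=0, q₋₁=0, q₋₂=1):
  k=0: a=3, p=3, q=1
  k=1: a=1, p=4, q=1
  k=2: a=1, p=7, q=2
  k=3: a=3, p=25, q=7
  k=4: a=2, p=57, q=16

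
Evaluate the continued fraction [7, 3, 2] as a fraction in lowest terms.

Using pₖ = aₖpₖ₋₁ + pₖ₋₂ and qₖ = aₖqₖ₋₁ + qₖ₋₂:
  k=0: a=7, p=7, q=1
  k=1: a=3, p=22, q=3
  k=2: a=2, p=51, q=7

51/7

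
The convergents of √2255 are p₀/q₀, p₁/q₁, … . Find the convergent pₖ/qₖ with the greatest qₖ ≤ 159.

3609/76

√2255 = [47; 2, 18, 2, 94, …] (period length 4).
Convergents:
  p_0/q_0 = 47/1
  p_1/q_1 = 95/2
  p_2/q_2 = 1757/37
  p_3/q_3 = 3609/76
  p_4/q_4 = 341003/7181
q_3 = 76 ≤ 159 < 7181 = q_4, so the answer is 3609/76.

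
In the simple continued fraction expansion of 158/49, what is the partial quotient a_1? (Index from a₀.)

158 = 3·49 + 11   →  a_0 = 3
49 = 4·11 + 5   →  a_1 = 4

4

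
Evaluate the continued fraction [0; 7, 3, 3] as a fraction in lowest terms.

10/73

Fold from the inside: start with 3/1.
  3 + 1/3 = 10/3
  7 + 3/10 = 73/10
  0 + 10/73 = 10/73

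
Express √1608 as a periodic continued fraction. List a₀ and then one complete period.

[40; 10, 80]

a₀ = ⌊√1608⌋ = 40.
With m₀=0, d₀=1 and mₖ₊₁ = dₖaₖ − mₖ, dₖ₊₁ = (n − mₖ₊₁²)/dₖ, aₖ₊₁ = ⌊(a₀+mₖ₊₁)/dₖ₊₁⌋:
  k=1: m=40, d=8, a=10
  k=2: m=40, d=1, a=80
d=1 and a=2a₀=80 at k=2, so the next step gives (m, d) = (40, 8) again — its k=1 value — and the period has length 2.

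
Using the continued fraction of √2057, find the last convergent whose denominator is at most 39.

771/17

√2057 = [45; 2, 1, 4, 1, 2, 90, …] (period length 6).
Convergents:
  p_0/q_0 = 45/1
  p_1/q_1 = 91/2
  p_2/q_2 = 136/3
  p_3/q_3 = 635/14
  p_4/q_4 = 771/17
  p_5/q_5 = 2177/48
q_4 = 17 ≤ 39 < 48 = q_5, so the answer is 771/17.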